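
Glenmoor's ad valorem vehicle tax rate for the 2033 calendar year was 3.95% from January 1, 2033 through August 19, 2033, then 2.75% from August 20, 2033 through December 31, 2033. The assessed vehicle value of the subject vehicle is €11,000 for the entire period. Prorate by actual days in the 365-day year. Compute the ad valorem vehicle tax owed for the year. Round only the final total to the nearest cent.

January 1 – August 19, 2033: 231 days at 3.95% → €11,000 × 3.95% × 231/365 = €274.9849
August 20 – December 31, 2033: 134 days at 2.75% → €11,000 × 2.75% × 134/365 = €111.0548
Total = €386.0397

€386.04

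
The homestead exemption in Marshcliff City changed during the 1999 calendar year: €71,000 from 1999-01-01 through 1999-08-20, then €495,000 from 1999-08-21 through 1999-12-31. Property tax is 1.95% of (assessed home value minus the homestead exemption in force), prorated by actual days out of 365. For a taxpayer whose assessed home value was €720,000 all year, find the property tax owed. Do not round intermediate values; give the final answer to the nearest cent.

1999-01-01 to 1999-08-20: 232 days, exemption €71,000 → (€720,000 − €71,000) × 1.95% × 232/365 = €8,044.0438
1999-08-21 to 1999-12-31: 133 days, exemption €495,000 → (€720,000 − €495,000) × 1.95% × 133/365 = €1,598.7329
Total = €9,642.7767

€9,642.78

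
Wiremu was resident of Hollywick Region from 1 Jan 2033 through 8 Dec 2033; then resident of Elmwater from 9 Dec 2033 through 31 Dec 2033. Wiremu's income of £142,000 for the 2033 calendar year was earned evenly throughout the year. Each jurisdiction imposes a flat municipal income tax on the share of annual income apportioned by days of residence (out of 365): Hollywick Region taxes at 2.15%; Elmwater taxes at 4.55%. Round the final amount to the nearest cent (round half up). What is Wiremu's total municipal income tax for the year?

Hollywick Region, 1 Jan – 8 Dec 2033: 342 days → £142,000 × 2.15% × 342/365 = £2,860.6192
Elmwater, 9 Dec – 31 Dec 2033: 23 days → £142,000 × 4.55% × 23/365 = £407.1315
Total = £3,267.7507

£3,267.75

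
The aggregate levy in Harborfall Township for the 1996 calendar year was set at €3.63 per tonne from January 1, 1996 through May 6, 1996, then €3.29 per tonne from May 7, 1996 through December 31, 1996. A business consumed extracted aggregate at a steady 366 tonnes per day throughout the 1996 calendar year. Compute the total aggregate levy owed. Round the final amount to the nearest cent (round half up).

€456,519.12

January 1 – May 6, 1996: 127 days × 366 tonnes/day = 46,482 tonnes at €3.63/tonne → €168,729.66
May 7 – December 31, 1996: 239 days × 366 tonnes/day = 87,474 tonnes at €3.29/tonne → €287,789.46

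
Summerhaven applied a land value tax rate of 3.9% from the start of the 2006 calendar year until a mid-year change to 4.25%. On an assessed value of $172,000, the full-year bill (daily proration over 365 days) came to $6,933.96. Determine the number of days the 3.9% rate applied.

228 days

Let d = days at the first rate; then 365 − d days at the second rate.
$172,000 × [3.9%·d + 4.25%·(365−d)] / 365 = $6,933.96
Solving gives d = 228, so the new rate took effect on August 17, 2006.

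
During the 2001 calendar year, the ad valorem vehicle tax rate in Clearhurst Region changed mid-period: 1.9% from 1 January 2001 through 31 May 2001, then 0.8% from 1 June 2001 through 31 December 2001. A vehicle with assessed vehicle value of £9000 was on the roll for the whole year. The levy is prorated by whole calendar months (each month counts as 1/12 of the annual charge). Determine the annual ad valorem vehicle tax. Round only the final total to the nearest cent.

1 January – 31 May 2001: 5 months at 1.9% → £9000 × 1.9% × 5/12 = £71.2500
1 June – 31 December 2001: 7 months at 0.8% → £9000 × 0.8% × 7/12 = £42.0000
Total = £113.2500

£113.25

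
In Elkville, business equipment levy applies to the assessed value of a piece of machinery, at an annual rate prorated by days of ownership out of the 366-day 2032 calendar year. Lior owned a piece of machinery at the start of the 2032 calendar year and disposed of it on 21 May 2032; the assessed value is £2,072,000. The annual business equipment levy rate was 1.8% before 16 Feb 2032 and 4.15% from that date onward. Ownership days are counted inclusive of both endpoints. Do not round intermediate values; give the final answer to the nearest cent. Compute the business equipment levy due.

£27,241.70

1 Jan – 15 Feb 2032: 46 days at 1.8% → £2,072,000 × 1.8% × 46/366 = £4,687.4754
16 Feb – 21 May 2032: 96 days at 4.15% → £2,072,000 × 4.15% × 96/366 = £22,554.2295
Total = £27,241.7049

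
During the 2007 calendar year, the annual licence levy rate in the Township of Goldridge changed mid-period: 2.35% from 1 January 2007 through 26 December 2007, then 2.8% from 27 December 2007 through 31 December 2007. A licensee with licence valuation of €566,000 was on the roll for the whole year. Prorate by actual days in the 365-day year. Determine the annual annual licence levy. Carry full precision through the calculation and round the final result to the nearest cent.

1 January – 26 December 2007: 360 days at 2.35% → €566,000 × 2.35% × 360/365 = €13,118.7945
27 December – 31 December 2007: 5 days at 2.8% → €566,000 × 2.8% × 5/365 = €217.0959
Total = €13,335.8904

€13,335.89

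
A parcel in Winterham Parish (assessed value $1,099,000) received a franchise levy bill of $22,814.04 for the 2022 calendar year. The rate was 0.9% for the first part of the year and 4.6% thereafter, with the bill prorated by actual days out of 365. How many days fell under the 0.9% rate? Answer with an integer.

Let d = days at the first rate; then 365 − d days at the second rate.
$1,099,000 × [0.9%·d + 4.6%·(365−d)] / 365 = $22,814.04
Solving gives d = 249, so the new rate took effect on September 7, 2022.

249 days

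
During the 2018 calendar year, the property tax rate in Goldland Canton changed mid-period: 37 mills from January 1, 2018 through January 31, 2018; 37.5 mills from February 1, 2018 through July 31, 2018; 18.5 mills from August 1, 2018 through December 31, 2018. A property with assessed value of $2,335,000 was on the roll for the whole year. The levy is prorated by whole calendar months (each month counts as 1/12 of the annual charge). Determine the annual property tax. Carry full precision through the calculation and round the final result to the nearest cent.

January 1 – January 31, 2018: 1 month at 37 mills → $2,335,000 × 3.7% × 1/12 = $7,199.5833
February 1 – July 31, 2018: 6 months at 37.5 mills → $2,335,000 × 3.75% × 6/12 = $43,781.2500
August 1 – December 31, 2018: 5 months at 18.5 mills → $2,335,000 × 1.85% × 5/12 = $17,998.9583
Total = $68,979.7917

$68,979.79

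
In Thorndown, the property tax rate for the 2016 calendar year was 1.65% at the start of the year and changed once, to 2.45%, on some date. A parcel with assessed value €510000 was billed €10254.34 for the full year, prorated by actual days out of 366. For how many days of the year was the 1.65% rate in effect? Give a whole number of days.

201 days

Let d = days at the first rate; then 366 − d days at the second rate.
€510000 × [1.65%·d + 2.45%·(366−d)] / 366 = €10254.34
Solving gives d = 201, so the new rate took effect on 20 July 2016.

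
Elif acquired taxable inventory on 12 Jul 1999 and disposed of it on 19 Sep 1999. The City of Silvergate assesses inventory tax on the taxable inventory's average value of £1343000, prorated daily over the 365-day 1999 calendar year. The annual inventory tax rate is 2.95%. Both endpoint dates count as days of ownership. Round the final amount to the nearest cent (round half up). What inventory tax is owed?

Days held (12 Jul – 19 Sep 1999): 70 out of 365
Tax = £1343000 × 2.95% × 70/365 = £7598.0685

£7598.07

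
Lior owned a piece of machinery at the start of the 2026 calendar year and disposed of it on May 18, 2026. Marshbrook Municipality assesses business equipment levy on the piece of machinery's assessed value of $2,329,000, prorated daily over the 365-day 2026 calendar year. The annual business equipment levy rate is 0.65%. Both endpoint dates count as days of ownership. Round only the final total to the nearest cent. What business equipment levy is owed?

Days held (January 1 – May 18, 2026): 138 out of 365
Tax = $2,329,000 × 0.65% × 138/365 = $5,723.5973

$5,723.60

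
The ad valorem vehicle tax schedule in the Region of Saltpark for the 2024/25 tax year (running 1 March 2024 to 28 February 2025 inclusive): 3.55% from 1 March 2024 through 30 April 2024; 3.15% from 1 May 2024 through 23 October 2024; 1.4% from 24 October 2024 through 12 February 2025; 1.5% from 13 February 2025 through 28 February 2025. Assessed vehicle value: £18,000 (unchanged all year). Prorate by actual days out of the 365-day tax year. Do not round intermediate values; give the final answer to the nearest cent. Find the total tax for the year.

£469.36

1 March – 30 April 2024: 61 days at 3.55% → £18,000 × 3.55% × 61/365 = £106.7918
1 May – 23 October 2024: 176 days at 3.15% → £18,000 × 3.15% × 176/365 = £273.4027
24 October 2024 – 12 February 2025: 112 days at 1.4% → £18,000 × 1.4% × 112/365 = £77.3260
13 February – 28 February 2025: 16 days at 1.5% → £18,000 × 1.5% × 16/365 = £11.8356
Total = £469.3562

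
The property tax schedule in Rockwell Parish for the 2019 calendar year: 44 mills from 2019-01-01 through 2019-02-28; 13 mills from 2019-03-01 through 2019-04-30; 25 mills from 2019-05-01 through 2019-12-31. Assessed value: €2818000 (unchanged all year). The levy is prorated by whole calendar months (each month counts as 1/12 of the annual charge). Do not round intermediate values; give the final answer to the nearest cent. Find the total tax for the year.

€73737.67

2019-01-01 to 2019-02-28: 2 months at 44 mills → €2818000 × 4.4% × 2/12 = €20665.3333
2019-03-01 to 2019-04-30: 2 months at 13 mills → €2818000 × 1.3% × 2/12 = €6105.6667
2019-05-01 to 2019-12-31: 8 months at 25 mills → €2818000 × 2.5% × 8/12 = €46966.6667
Total = €73737.6667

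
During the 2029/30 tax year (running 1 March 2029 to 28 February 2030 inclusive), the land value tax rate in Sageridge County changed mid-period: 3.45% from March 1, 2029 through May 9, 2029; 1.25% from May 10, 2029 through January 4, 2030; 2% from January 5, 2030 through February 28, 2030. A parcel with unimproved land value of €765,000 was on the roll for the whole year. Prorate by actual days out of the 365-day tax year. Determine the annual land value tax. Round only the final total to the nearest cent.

March 1 – May 9, 2029: 70 days at 3.45% → €765,000 × 3.45% × 70/365 = €5,061.5753
May 10, 2029 – January 4, 2030: 240 days at 1.25% → €765,000 × 1.25% × 240/365 = €6,287.6712
January 5 – February 28, 2030: 55 days at 2% → €765,000 × 2% × 55/365 = €2,305.4795
Total = €13,654.7260

€13,654.73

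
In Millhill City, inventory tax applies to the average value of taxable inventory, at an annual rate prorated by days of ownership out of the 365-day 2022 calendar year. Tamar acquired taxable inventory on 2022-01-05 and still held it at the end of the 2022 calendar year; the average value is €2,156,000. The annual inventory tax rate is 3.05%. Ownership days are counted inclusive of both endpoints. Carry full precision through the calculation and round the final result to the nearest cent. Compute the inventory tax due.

€65,037.36

Days held (2022-01-05 to 2022-12-31): 361 out of 365
Tax = €2,156,000 × 3.05% × 361/365 = €65,037.3644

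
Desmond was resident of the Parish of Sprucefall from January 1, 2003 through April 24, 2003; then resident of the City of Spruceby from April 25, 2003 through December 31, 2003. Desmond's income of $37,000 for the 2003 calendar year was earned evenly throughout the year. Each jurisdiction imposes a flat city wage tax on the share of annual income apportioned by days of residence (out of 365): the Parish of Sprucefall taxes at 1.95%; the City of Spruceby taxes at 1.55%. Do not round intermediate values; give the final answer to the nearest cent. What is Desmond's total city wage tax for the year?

The Parish of Sprucefall, January 1 – April 24, 2003: 114 days → $37,000 × 1.95% × 114/365 = $225.3452
The City of Spruceby, April 25 – December 31, 2003: 251 days → $37,000 × 1.55% × 251/365 = $394.3795
Total = $619.7247

$619.72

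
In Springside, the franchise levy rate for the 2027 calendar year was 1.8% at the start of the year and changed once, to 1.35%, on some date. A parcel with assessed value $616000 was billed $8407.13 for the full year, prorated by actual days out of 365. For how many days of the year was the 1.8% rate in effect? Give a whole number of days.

Let d = days at the first rate; then 365 − d days at the second rate.
$616000 × [1.8%·d + 1.35%·(365−d)] / 365 = $8407.13
Solving gives d = 12, so the new rate took effect on 13 January 2027.

12 days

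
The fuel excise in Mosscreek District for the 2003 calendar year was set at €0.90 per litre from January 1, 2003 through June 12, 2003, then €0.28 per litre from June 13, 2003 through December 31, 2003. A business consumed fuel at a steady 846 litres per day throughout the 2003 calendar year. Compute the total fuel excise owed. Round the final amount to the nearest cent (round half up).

January 1 – June 12, 2003: 163 days × 846 litres/day = 137,898 litres at €0.90/litre → €124,108.20
June 13 – December 31, 2003: 202 days × 846 litres/day = 170,892 litres at €0.28/litre → €47,849.76

€171,957.96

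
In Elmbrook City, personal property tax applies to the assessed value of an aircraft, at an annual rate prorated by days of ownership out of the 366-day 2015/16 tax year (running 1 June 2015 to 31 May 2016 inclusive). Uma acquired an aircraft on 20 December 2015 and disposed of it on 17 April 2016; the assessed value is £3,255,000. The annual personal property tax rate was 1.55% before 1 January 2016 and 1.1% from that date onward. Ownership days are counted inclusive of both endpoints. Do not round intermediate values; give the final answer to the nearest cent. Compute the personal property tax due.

£12,219.59

20 December – 31 December 2015: 12 days at 1.55% → £3,255,000 × 1.55% × 12/366 = £1,654.1803
1 January – 17 April 2016: 108 days at 1.1% → £3,255,000 × 1.1% × 108/366 = £10,565.4098
Total = £12,219.5902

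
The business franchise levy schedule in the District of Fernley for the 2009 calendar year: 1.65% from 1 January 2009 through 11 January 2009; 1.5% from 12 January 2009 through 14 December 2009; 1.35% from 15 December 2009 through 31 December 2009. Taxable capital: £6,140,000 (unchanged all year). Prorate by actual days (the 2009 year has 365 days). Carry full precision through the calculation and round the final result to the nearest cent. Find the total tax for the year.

1 January – 11 January 2009: 11 days at 1.65% → £6,140,000 × 1.65% × 11/365 = £3,053.1781
12 January – 14 December 2009: 337 days at 1.5% → £6,140,000 × 1.5% × 337/365 = £85,034.7945
15 December – 31 December 2009: 17 days at 1.35% → £6,140,000 × 1.35% × 17/365 = £3,860.6301
Total = £91,948.6027

£91,948.60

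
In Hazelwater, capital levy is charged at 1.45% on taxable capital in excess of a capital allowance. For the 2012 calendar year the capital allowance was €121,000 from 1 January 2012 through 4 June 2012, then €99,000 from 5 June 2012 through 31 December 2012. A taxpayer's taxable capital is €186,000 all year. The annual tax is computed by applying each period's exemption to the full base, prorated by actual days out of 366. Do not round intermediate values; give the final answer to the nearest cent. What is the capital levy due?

€1,125.53

1 January – 4 June 2012: 156 days, exemption €121,000 → (€186,000 − €121,000) × 1.45% × 156/366 = €401.7213
5 June – 31 December 2012: 210 days, exemption €99,000 → (€186,000 − €99,000) × 1.45% × 210/366 = €723.8115
Total = €1,125.5328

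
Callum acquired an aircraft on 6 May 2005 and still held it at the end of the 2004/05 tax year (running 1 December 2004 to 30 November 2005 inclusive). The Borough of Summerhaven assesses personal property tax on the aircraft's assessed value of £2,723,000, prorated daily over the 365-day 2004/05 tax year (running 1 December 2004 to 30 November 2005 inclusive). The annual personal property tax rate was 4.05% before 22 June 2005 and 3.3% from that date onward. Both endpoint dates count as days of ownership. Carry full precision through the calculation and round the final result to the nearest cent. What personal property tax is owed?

6 May – 21 June 2005: 47 days at 4.05% → £2,723,000 × 4.05% × 47/365 = £14,200.6315
22 June – 30 November 2005: 162 days at 3.3% → £2,723,000 × 3.3% × 162/365 = £39,882.6247
Total = £54,083.2562

£54,083.26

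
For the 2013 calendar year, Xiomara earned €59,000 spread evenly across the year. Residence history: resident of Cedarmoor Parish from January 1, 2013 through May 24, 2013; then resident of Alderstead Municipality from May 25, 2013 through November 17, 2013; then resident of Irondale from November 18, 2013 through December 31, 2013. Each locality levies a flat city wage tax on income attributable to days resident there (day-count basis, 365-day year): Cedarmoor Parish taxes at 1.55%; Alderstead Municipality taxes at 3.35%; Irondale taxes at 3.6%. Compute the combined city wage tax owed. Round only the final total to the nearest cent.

Cedarmoor Parish, January 1 – May 24, 2013: 144 days → €59,000 × 1.55% × 144/365 = €360.7890
Alderstead Municipality, May 25 – November 17, 2013: 177 days → €59,000 × 3.35% × 177/365 = €958.4671
Irondale, November 18 – December 31, 2013: 44 days → €59,000 × 3.6% × 44/365 = €256.0438
Total = €1,575.3000

€1,575.30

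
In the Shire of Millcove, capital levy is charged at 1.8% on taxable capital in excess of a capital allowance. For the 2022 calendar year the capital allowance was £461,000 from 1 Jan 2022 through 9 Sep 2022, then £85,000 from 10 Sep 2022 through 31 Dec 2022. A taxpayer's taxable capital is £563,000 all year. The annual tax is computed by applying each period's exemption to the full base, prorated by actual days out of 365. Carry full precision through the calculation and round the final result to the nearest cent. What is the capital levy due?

£3,931.30

1 Jan – 9 Sep 2022: 252 days, exemption £461,000 → (£563,000 − £461,000) × 1.8% × 252/365 = £1,267.5945
10 Sep – 31 Dec 2022: 113 days, exemption £85,000 → (£563,000 − £85,000) × 1.8% × 113/365 = £2,663.7041
Total = £3,931.2986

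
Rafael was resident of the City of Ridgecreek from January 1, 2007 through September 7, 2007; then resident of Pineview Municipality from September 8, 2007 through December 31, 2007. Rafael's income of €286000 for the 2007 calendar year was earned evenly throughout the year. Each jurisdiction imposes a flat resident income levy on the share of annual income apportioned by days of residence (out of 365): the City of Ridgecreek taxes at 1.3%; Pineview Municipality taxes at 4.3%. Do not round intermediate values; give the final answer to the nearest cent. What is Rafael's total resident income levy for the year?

€6421.29

The City of Ridgecreek, January 1 – September 7, 2007: 250 days → €286000 × 1.3% × 250/365 = €2546.5753
Pineview Municipality, September 8 – December 31, 2007: 115 days → €286000 × 4.3% × 115/365 = €3874.7123
Total = €6421.2877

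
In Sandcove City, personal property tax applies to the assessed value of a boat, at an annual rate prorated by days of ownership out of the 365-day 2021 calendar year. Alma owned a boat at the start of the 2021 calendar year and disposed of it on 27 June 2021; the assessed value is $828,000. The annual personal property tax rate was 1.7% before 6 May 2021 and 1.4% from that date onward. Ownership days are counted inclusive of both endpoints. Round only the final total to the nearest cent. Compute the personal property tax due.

1 January – 5 May 2021: 125 days at 1.7% → $828,000 × 1.7% × 125/365 = $4,820.5479
6 May – 27 June 2021: 53 days at 1.4% → $828,000 × 1.4% × 53/365 = $1,683.2219
Total = $6,503.7699

$6,503.77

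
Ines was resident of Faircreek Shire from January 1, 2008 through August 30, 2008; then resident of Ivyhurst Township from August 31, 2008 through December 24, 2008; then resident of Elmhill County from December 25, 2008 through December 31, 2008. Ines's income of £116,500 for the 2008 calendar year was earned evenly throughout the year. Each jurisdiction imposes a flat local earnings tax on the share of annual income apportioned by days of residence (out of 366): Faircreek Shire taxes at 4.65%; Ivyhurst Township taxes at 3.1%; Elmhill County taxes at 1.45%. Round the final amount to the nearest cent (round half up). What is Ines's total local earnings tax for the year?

£4,773.64

Faircreek Shire, January 1 – August 30, 2008: 243 days → £116,500 × 4.65% × 243/366 = £3,596.6988
Ivyhurst Township, August 31 – December 24, 2008: 116 days → £116,500 × 3.1% × 116/366 = £1,144.6284
Elmhill County, December 25 – December 31, 2008: 7 days → £116,500 × 1.45% × 7/366 = £32.3081
Total = £4,773.6352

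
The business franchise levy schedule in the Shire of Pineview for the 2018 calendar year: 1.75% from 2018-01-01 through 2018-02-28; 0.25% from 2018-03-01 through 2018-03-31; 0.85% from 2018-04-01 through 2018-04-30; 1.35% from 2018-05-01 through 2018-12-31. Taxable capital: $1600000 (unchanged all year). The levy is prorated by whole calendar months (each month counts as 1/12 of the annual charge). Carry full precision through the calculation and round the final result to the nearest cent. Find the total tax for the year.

2018-01-01 to 2018-02-28: 2 months at 1.75% → $1600000 × 1.75% × 2/12 = $4666.6667
2018-03-01 to 2018-03-31: 1 month at 0.25% → $1600000 × 0.25% × 1/12 = $333.3333
2018-04-01 to 2018-04-30: 1 month at 0.85% → $1600000 × 0.85% × 1/12 = $1133.3333
2018-05-01 to 2018-12-31: 8 months at 1.35% → $1600000 × 1.35% × 8/12 = $14400.0000
Total = $20533.3333

$20533.33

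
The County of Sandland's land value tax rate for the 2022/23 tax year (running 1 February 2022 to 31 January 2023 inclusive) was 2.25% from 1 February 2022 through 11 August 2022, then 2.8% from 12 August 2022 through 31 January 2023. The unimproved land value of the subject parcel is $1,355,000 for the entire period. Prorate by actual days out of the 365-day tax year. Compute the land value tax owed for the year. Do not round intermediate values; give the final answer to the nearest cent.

1 February – 11 August 2022: 192 days at 2.25% → $1,355,000 × 2.25% × 192/365 = $16,037.2603
12 August 2022 – 31 January 2023: 173 days at 2.8% → $1,355,000 × 2.8% × 173/365 = $17,982.5205
Total = $34,019.7808

$34,019.78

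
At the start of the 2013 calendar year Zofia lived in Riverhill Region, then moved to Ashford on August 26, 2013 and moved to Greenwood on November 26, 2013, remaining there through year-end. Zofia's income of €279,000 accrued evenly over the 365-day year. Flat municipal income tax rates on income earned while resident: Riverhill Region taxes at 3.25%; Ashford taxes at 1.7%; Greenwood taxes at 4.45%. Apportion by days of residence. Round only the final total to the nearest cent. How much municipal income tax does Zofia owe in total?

€8,307.70

Riverhill Region, January 1 – August 25, 2013: 237 days → €279,000 × 3.25% × 237/365 = €5,887.6644
Ashford, August 26 – November 25, 2013: 92 days → €279,000 × 1.7% × 92/365 = €1,195.4959
Greenwood, November 26 – December 31, 2013: 36 days → €279,000 × 4.45% × 36/365 = €1,224.5425
Total = €8,307.7027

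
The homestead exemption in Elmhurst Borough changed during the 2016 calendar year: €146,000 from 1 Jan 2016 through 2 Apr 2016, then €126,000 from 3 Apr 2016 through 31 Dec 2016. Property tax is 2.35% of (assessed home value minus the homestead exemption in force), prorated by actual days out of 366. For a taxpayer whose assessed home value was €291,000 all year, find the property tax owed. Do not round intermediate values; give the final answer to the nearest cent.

1 Jan – 2 Apr 2016: 93 days, exemption €146,000 → (€291,000 − €146,000) × 2.35% × 93/366 = €865.8402
3 Apr – 31 Dec 2016: 273 days, exemption €126,000 → (€291,000 − €126,000) × 2.35% × 273/366 = €2,892.2336
Total = €3,758.0738

€3,758.07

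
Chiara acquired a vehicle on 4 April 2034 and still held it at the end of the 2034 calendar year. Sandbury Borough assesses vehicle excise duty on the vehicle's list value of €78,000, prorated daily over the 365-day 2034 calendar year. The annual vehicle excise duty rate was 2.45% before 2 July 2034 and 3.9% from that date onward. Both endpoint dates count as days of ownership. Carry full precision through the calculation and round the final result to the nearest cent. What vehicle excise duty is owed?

4 April – 1 July 2034: 89 days at 2.45% → €78,000 × 2.45% × 89/365 = €465.9699
2 July – 31 December 2034: 183 days at 3.9% → €78,000 × 3.9% × 183/365 = €1,525.1671
Total = €1,991.1370

€1,991.14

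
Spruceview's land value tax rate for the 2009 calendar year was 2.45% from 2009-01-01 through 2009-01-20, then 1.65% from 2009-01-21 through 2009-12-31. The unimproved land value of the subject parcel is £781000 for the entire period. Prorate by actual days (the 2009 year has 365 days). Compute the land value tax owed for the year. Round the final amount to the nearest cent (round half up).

£13228.86

2009-01-01 to 2009-01-20: 20 days at 2.45% → £781000 × 2.45% × 20/365 = £1048.4658
2009-01-21 to 2009-12-31: 345 days at 1.65% → £781000 × 1.65% × 345/365 = £12180.3904
Total = £13228.8562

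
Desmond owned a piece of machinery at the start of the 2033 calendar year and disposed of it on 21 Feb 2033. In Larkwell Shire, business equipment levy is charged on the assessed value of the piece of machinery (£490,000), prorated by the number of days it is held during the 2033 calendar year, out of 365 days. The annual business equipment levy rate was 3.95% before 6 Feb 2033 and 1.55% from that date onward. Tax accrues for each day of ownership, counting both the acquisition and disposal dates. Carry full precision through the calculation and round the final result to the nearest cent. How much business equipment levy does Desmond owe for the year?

1 Jan – 5 Feb 2033: 36 days at 3.95% → £490,000 × 3.95% × 36/365 = £1,908.9863
6 Feb – 21 Feb 2033: 16 days at 1.55% → £490,000 × 1.55% × 16/365 = £332.9315
Total = £2,241.9178

£2,241.92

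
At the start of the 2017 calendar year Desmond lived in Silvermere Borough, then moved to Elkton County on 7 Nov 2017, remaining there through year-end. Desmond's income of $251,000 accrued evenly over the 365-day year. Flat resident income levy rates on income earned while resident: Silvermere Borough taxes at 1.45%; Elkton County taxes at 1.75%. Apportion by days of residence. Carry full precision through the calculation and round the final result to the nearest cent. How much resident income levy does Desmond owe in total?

Silvermere Borough, 1 Jan – 6 Nov 2017: 310 days → $251,000 × 1.45% × 310/365 = $3,091.0822
Elkton County, 7 Nov – 31 Dec 2017: 55 days → $251,000 × 1.75% × 55/365 = $661.8836
Total = $3,752.9658

$3,752.97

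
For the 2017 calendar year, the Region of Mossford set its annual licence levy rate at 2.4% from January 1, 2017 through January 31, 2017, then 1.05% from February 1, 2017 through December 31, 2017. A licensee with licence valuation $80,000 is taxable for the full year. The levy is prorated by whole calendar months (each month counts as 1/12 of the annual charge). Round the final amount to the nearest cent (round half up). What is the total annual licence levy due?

January 1 – January 31, 2017: 1 month at 2.4% → $80,000 × 2.4% × 1/12 = $160.0000
February 1 – December 31, 2017: 11 months at 1.05% → $80,000 × 1.05% × 11/12 = $770.0000
Total = $930.0000

$930.00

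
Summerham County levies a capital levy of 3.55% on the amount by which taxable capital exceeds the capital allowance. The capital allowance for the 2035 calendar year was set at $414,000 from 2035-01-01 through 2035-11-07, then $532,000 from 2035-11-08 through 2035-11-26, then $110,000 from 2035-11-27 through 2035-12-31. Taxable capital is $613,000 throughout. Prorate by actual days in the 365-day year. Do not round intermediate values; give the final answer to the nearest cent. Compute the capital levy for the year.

$7,881.29

2035-01-01 to 2035-11-07: 311 days, exemption $414,000 → ($613,000 − $414,000) × 3.55% × 311/365 = $6,019.3411
2035-11-08 to 2035-11-26: 19 days, exemption $532,000 → ($613,000 − $532,000) × 3.55% × 19/365 = $149.6836
2035-11-27 to 2035-12-31: 35 days, exemption $110,000 → ($613,000 − $110,000) × 3.55% × 35/365 = $1,712.2671
Total = $7,881.2918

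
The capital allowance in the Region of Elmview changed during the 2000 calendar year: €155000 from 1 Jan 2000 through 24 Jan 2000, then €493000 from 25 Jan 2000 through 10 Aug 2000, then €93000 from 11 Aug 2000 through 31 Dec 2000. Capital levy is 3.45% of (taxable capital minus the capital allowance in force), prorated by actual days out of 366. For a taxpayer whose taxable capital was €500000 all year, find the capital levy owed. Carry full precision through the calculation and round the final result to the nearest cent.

€6397.96

1 Jan – 24 Jan 2000: 24 days, exemption €155000 → (€500000 − €155000) × 3.45% × 24/366 = €780.4918
25 Jan – 10 Aug 2000: 199 days, exemption €493000 → (€500000 − €493000) × 3.45% × 199/366 = €131.3074
11 Aug – 31 Dec 2000: 143 days, exemption €93000 → (€500000 − €93000) × 3.45% × 143/366 = €5486.1598
Total = €6397.9590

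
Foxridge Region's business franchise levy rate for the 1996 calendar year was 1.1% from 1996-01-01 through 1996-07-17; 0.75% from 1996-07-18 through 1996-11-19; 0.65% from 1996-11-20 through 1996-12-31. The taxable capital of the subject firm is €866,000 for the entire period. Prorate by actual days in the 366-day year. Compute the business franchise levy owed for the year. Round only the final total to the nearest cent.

1996-01-01 to 1996-07-17: 199 days at 1.1% → €866,000 × 1.1% × 199/366 = €5,179.4372
1996-07-18 to 1996-11-19: 125 days at 0.75% → €866,000 × 0.75% × 125/366 = €2,218.2377
1996-11-20 to 1996-12-31: 42 days at 0.65% → €866,000 × 0.65% × 42/366 = €645.9508
Total = €8,043.6257

€8,043.63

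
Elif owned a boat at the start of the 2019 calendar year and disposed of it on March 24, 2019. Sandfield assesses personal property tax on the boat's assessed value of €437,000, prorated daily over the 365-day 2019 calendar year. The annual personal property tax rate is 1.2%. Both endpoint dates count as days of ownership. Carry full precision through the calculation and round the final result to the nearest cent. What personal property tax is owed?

Days held (January 1 – March 24, 2019): 83 out of 365
Tax = €437,000 × 1.2% × 83/365 = €1,192.4712

€1,192.47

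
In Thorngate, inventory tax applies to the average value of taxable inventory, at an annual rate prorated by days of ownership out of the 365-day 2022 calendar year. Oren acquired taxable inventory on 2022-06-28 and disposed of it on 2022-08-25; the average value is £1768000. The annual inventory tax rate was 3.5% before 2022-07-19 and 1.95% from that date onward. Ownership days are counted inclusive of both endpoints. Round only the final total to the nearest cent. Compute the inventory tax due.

2022-06-28 to 2022-07-18: 21 days at 3.5% → £1768000 × 3.5% × 21/365 = £3560.2192
2022-07-19 to 2022-08-25: 38 days at 1.95% → £1768000 × 1.95% × 38/365 = £3589.2822
Total = £7149.5014

£7149.50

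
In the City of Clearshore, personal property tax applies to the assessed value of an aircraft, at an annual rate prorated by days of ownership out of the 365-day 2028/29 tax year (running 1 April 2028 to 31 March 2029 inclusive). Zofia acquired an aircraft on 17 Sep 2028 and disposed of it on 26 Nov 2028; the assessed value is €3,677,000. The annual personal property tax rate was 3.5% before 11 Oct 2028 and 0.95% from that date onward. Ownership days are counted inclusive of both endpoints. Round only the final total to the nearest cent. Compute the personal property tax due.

€12,960.17

17 Sep – 10 Oct 2028: 24 days at 3.5% → €3,677,000 × 3.5% × 24/365 = €8,462.1370
11 Oct – 26 Nov 2028: 47 days at 0.95% → €3,677,000 × 0.95% × 47/365 = €4,498.0288
Total = €12,960.1658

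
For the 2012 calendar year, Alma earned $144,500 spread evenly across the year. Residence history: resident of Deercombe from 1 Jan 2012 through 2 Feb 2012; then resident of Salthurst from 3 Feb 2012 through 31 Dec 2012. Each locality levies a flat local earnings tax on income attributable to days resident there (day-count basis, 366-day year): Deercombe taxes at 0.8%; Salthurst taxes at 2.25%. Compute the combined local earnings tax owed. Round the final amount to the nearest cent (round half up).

Deercombe, 1 Jan – 2 Feb 2012: 33 days → $144,500 × 0.8% × 33/366 = $104.2295
Salthurst, 3 Feb – 31 Dec 2012: 333 days → $144,500 × 2.25% × 333/366 = $2,958.1045
Total = $3,062.3340

$3,062.33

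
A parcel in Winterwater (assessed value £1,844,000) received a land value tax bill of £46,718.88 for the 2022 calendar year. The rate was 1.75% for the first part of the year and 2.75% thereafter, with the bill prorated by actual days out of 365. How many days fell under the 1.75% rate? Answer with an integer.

79 days

Let d = days at the first rate; then 365 − d days at the second rate.
£1,844,000 × [1.75%·d + 2.75%·(365−d)] / 365 = £46,718.88
Solving gives d = 79, so the new rate took effect on 21 Mar 2022.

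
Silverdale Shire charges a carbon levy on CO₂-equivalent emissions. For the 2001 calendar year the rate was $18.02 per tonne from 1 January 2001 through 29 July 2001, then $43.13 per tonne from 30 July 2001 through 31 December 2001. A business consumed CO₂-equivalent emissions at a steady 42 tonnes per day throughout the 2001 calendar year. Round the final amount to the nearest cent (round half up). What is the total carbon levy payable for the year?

$439,712.70

1 January – 29 July 2001: 210 days × 42 tonnes/day = 8,820 tonnes at $18.02/tonne → $158,936.40
30 July – 31 December 2001: 155 days × 42 tonnes/day = 6,510 tonnes at $43.13/tonne → $280,776.30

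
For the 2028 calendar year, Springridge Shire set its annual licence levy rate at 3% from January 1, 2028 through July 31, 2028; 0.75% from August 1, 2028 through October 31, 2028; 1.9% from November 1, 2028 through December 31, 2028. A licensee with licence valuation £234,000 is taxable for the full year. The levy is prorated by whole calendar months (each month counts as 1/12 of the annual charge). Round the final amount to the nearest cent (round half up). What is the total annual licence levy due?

£5,274.75

January 1 – July 31, 2028: 7 months at 3% → £234,000 × 3% × 7/12 = £4,095.0000
August 1 – October 31, 2028: 3 months at 0.75% → £234,000 × 0.75% × 3/12 = £438.7500
November 1 – December 31, 2028: 2 months at 1.9% → £234,000 × 1.9% × 2/12 = £741.0000
Total = £5,274.7500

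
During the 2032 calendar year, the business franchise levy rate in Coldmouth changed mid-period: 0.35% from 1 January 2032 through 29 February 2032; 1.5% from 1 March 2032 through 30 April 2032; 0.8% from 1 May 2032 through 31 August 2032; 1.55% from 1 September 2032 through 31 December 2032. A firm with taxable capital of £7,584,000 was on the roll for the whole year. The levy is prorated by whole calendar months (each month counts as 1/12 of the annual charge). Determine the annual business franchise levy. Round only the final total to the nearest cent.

£82,792.00

1 January – 29 February 2032: 2 months at 0.35% → £7,584,000 × 0.35% × 2/12 = £4,424.0000
1 March – 30 April 2032: 2 months at 1.5% → £7,584,000 × 1.5% × 2/12 = £18,960.0000
1 May – 31 August 2032: 4 months at 0.8% → £7,584,000 × 0.8% × 4/12 = £20,224.0000
1 September – 31 December 2032: 4 months at 1.55% → £7,584,000 × 1.55% × 4/12 = £39,184.0000
Total = £82,792.0000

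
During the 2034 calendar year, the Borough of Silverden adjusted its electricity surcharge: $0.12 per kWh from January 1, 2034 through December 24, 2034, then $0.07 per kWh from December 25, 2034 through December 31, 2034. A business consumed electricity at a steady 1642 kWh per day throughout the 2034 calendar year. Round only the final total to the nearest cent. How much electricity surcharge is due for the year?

$71,344.90

January 1 – December 24, 2034: 358 days × 1642 kWh/day = 587,836 kWh at $0.12/kWh → $70,540.32
December 25 – December 31, 2034: 7 days × 1642 kWh/day = 11,494 kWh at $0.07/kWh → $804.58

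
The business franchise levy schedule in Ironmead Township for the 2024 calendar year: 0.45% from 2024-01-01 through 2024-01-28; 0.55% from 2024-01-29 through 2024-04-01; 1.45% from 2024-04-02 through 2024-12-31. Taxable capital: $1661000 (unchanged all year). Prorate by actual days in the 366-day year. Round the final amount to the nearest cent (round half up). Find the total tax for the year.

2024-01-01 to 2024-01-28: 28 days at 0.45% → $1661000 × 0.45% × 28/366 = $571.8197
2024-01-29 to 2024-04-01: 64 days at 0.55% → $1661000 × 0.55% × 64/366 = $1597.4645
2024-04-02 to 2024-12-31: 274 days at 1.45% → $1661000 × 1.45% × 274/366 = $18030.4727
Total = $20199.7568

$20199.76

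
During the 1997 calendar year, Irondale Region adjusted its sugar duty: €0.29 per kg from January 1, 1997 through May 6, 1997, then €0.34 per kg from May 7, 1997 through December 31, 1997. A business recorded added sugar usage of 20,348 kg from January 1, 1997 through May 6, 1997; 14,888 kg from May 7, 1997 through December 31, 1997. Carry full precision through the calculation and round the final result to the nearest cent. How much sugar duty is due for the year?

January 1 – May 6, 1997: 20,348 kg at €0.29/kg → €5,900.92
May 7 – December 31, 1997: 14,888 kg at €0.34/kg → €5,061.92

€10,962.84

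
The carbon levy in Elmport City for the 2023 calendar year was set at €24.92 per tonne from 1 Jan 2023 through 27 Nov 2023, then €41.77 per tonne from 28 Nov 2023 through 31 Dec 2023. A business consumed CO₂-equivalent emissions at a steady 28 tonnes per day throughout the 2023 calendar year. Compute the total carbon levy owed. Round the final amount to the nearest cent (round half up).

€270,723.60

1 Jan – 27 Nov 2023: 331 days × 28 tonnes/day = 9,268 tonnes at €24.92/tonne → €230,958.56
28 Nov – 31 Dec 2023: 34 days × 28 tonnes/day = 952 tonnes at €41.77/tonne → €39,765.04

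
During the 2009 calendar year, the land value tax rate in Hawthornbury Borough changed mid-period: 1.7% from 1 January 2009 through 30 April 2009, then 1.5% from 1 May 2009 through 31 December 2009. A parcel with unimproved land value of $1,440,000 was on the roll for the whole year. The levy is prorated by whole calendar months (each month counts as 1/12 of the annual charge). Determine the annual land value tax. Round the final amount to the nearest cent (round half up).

$22,560.00

1 January – 30 April 2009: 4 months at 1.7% → $1,440,000 × 1.7% × 4/12 = $8,160.0000
1 May – 31 December 2009: 8 months at 1.5% → $1,440,000 × 1.5% × 8/12 = $14,400.0000
Total = $22,560.0000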